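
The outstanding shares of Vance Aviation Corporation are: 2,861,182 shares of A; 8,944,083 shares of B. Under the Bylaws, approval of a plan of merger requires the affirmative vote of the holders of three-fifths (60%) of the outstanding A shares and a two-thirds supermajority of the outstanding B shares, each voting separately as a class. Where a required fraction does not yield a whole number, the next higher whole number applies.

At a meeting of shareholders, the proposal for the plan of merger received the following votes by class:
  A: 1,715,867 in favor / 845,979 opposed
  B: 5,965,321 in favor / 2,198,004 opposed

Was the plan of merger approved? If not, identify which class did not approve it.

Not approved — the A shares did not give the required vote.

A: 3/5 of 2861182 = 1716709.20, rounded up to 1716710; 1,716,710 required, 1,715,867 in favor — not approved.
B: 2/3 of 8944083 = 5962722; 5,962,722 required, 5,965,321 in favor — approved.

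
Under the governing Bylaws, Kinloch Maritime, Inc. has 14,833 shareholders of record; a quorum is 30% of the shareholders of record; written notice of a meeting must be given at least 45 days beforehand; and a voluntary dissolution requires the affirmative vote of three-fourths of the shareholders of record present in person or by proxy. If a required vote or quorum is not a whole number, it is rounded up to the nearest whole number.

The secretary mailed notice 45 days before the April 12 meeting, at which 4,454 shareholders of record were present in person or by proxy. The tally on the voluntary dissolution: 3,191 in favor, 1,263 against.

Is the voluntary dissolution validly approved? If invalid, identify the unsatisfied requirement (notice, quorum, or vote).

Notice: 45 days given; 45 required. Satisfied.
Quorum: 30% of 14,833 = 4,449.90, rounded up to 4,450; 4,454 present. Satisfied.
Vote: requires three-fourths of those present (4,454); 3/4 of 4454 = 3340.50, rounded up to 3341, so 3,341 needed; 3,191 in favor. Not satisfied.

Invalid — vote requirement not satisfied.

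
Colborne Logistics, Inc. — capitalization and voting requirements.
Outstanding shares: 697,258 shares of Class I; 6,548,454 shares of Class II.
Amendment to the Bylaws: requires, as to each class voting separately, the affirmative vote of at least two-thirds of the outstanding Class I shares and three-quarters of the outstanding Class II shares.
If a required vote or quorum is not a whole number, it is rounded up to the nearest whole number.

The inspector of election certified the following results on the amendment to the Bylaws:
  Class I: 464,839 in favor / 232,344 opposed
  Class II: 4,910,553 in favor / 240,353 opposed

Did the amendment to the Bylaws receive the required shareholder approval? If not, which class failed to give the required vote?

Class I: 2/3 of 697258 = 464838.67, rounded up to 464839; 464,839 required, 464,839 in favor — approved.
Class II: 3/4 of 6548454 = 4911340.50, rounded up to 4911341; 4,911,341 required, 4,910,553 in favor — not approved.

Not approved — the Class II shares did not give the required vote.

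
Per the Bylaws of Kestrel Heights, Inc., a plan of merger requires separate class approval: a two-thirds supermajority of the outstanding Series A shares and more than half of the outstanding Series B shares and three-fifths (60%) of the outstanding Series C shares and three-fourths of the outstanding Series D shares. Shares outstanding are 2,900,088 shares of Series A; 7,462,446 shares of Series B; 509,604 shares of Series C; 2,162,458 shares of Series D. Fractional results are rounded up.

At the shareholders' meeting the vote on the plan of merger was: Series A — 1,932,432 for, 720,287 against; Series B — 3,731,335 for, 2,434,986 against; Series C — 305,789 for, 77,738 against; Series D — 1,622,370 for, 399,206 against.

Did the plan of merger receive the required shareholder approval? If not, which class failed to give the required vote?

Series A: 2/3 of 2900088 = 1933392; 1,933,392 required, 1,932,432 in favor — not approved.
Series B: a majority of 7462446 is 3731224; 3,731,224 required, 3,731,335 in favor — approved.
Series C: 3/5 of 509604 = 305762.40, rounded up to 305763; 305,763 required, 305,789 in favor — approved.
Series D: 3/4 of 2162458 = 1621843.50, rounded up to 1621844; 1,621,844 required, 1,622,370 in favor — approved.

Not approved — the Series A shares did not give the required vote.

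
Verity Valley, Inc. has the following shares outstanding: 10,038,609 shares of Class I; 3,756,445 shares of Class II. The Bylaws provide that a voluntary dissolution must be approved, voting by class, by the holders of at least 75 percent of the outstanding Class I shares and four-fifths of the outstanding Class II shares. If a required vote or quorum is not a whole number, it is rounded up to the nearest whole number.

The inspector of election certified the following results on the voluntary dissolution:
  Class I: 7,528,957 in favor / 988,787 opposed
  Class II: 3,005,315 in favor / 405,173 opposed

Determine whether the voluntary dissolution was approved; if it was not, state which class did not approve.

Approved — every class gave the required vote.

Class I: 3/4 of 10038609 = 7528956.75, rounded up to 7528957; 7,528,957 required, 7,528,957 in favor — approved.
Class II: 4/5 of 3756445 = 3005156; 3,005,156 required, 3,005,315 in favor — approved.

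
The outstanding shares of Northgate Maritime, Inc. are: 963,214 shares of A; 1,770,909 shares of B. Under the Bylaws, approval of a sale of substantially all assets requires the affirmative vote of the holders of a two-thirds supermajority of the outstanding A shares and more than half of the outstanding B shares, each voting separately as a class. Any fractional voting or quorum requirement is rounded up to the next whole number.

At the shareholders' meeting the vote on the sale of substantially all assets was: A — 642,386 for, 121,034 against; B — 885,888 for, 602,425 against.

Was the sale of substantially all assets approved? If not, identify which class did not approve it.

A: 2/3 of 963214 = 642142.67, rounded up to 642143; 642,143 required, 642,386 in favor — approved.
B: a majority of 1770909 is 885455; 885,455 required, 885,888 in favor — approved.

Approved — every class gave the required vote.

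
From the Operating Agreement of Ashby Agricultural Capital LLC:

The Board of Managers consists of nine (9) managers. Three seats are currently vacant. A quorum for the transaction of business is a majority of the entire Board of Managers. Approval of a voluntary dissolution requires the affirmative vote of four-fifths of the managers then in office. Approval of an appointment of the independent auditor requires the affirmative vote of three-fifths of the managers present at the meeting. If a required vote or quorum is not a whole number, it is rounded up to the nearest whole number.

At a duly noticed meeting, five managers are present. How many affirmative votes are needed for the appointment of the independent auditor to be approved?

3

The appointment of the independent auditor requires three-fifths of the managers present (5).
3/5 of 5 = 3.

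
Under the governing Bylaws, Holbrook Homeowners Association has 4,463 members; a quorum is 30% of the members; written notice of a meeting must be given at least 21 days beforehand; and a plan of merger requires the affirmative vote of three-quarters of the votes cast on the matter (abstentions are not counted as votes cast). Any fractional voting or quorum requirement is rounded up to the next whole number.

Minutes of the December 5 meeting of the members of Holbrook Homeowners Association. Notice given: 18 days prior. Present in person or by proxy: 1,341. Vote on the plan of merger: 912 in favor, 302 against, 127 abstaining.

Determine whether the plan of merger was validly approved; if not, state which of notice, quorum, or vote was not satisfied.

Notice: 18 days given; 21 required. Not satisfied.
Quorum: 30% of 4,463 = 1,338.90, rounded up to 1,339; 1,341 present. Satisfied.
Vote: requires three-fourths of the votes cast (1,341 − 127 abstaining = 1,214); 3/4 of 1214 = 910.50, rounded up to 911, so 911 needed; 912 in favor. Satisfied.

Invalid — notice requirement not satisfied.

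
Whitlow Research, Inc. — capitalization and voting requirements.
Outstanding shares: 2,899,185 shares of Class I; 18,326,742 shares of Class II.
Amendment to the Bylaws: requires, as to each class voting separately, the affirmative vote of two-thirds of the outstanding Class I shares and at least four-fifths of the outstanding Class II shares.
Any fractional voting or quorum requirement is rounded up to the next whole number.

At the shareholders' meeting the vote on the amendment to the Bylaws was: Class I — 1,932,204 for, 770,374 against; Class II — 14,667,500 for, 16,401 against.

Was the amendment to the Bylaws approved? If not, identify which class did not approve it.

Not approved — the Class I shares did not give the required vote.

Class I: 2/3 of 2899185 = 1932790; 1,932,790 required, 1,932,204 in favor — not approved.
Class II: 4/5 of 18326742 = 14661393.60, rounded up to 14661394; 14,661,394 required, 14,667,500 in favor — approved.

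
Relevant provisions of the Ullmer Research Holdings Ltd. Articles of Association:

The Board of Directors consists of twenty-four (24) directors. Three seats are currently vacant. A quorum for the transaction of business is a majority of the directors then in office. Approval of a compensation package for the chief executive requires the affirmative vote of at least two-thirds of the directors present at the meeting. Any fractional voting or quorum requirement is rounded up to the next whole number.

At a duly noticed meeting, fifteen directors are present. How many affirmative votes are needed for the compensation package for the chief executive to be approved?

10

The compensation package for the chief executive requires two-thirds of the directors present (15).
2/3 of 15 = 10.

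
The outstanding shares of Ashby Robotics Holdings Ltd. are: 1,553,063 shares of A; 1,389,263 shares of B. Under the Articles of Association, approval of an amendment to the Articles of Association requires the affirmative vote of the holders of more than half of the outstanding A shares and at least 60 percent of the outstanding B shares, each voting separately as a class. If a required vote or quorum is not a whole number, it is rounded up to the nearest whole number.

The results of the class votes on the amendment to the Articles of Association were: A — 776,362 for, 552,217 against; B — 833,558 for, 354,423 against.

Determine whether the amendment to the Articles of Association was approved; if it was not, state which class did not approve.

A: a majority of 1553063 is 776532; 776,532 required, 776,362 in favor — not approved.
B: 3/5 of 1389263 = 833557.80, rounded up to 833558; 833,558 required, 833,558 in favor — approved.

Not approved — the A shares did not give the required vote.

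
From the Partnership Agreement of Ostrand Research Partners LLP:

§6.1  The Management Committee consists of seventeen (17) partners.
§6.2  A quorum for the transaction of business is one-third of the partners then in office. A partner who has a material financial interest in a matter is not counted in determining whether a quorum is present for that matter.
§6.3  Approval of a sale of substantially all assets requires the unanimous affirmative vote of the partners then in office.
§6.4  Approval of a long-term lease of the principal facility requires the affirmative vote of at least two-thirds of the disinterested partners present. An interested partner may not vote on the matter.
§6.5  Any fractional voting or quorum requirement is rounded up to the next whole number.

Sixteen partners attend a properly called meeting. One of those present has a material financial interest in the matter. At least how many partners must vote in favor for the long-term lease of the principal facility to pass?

The long-term lease of the principal facility requires two-thirds of the disinterested partners present (16 − 1 = 15).
2/3 of 15 = 10.

10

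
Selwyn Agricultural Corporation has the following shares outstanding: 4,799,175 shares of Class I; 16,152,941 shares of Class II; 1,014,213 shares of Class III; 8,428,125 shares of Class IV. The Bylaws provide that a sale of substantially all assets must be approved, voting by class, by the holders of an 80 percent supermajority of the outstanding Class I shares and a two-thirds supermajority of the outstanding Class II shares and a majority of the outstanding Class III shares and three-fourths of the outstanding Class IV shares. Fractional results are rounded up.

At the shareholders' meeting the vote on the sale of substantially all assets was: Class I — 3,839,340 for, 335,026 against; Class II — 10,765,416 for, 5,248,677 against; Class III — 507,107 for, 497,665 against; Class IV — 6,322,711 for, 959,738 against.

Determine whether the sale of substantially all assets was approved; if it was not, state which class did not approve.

Class I: 4/5 of 4799175 = 3839340; 3,839,340 required, 3,839,340 in favor — approved.
Class II: 2/3 of 16152941 = 10768627.33, rounded up to 10768628; 10,768,628 required, 10,765,416 in favor — not approved.
Class III: a majority of 1014213 is 507107; 507,107 required, 507,107 in favor — approved.
Class IV: 3/4 of 8428125 = 6321093.75, rounded up to 6321094; 6,321,094 required, 6,322,711 in favor — approved.

Not approved — the Class II shares did not give the required vote.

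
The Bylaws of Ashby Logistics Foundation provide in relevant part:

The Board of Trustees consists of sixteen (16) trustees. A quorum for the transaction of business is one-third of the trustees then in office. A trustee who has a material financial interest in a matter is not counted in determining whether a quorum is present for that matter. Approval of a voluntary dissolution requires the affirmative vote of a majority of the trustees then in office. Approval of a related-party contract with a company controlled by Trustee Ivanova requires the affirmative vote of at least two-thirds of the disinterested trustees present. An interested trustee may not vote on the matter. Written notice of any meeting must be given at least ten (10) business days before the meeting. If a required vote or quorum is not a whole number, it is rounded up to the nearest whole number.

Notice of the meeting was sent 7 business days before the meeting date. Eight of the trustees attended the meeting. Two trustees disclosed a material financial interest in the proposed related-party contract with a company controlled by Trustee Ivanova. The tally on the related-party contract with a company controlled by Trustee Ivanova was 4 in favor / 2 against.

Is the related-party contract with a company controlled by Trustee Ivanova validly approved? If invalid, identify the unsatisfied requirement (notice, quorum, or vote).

Invalid — notice requirement not satisfied.

Notice: 7 business days given; 10 required (7 < 10). Not satisfied.
Quorum: 8 present, but the 2 interested trustees do not count, leaving 6. Quorum is 6. Satisfied.
Vote: the related-party contract with a company controlled by Trustee Ivanova requires two-thirds of the disinterested trustees present (8 − 2 = 6). 2/3 of 6 = 4, so 4 affirmative votes are needed; 4 voted in favor. Satisfied.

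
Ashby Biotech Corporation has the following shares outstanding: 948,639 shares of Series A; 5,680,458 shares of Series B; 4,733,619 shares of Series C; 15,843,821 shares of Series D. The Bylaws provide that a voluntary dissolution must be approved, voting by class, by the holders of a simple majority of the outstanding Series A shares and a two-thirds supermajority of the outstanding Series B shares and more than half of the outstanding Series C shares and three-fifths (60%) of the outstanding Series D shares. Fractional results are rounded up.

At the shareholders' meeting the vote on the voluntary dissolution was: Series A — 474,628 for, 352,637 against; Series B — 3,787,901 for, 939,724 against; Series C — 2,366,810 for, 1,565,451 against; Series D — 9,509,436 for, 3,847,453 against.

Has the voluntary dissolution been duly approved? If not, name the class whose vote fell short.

Approved — every class gave the required vote.

Series A: a majority of 948639 is 474320; 474,320 required, 474,628 in favor — approved.
Series B: 2/3 of 5680458 = 3786972; 3,786,972 required, 3,787,901 in favor — approved.
Series C: a majority of 4733619 is 2366810; 2,366,810 required, 2,366,810 in favor — approved.
Series D: 3/5 of 15843821 = 9506292.60, rounded up to 9506293; 9,506,293 required, 9,509,436 in favor — approved.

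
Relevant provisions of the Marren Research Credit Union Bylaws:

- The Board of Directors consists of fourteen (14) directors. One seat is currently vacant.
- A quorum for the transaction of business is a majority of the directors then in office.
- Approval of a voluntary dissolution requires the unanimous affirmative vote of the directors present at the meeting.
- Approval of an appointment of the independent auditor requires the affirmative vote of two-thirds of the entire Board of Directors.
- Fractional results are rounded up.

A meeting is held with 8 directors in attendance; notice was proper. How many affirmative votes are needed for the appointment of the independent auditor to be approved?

10

The appointment of the independent auditor requires two-thirds of the entire Board of Directors (14).
2/3 of 14 = 9.33, rounded up to 10.
(Only 8 can vote, so the appointment of the independent auditor cannot pass at this meeting, but the required vote is still 10.)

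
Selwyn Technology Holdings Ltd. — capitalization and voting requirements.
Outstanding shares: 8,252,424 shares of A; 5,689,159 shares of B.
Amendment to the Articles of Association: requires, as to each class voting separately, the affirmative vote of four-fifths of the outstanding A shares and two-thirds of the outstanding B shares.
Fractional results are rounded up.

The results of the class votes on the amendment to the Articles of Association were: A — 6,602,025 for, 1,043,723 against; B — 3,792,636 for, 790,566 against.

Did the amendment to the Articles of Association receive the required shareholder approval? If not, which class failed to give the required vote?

A: 4/5 of 8252424 = 6601939.20, rounded up to 6601940; 6,601,940 required, 6,602,025 in favor — approved.
B: 2/3 of 5689159 = 3792772.67, rounded up to 3792773; 3,792,773 required, 3,792,636 in favor — not approved.

Not approved — the B shares did not give the required vote.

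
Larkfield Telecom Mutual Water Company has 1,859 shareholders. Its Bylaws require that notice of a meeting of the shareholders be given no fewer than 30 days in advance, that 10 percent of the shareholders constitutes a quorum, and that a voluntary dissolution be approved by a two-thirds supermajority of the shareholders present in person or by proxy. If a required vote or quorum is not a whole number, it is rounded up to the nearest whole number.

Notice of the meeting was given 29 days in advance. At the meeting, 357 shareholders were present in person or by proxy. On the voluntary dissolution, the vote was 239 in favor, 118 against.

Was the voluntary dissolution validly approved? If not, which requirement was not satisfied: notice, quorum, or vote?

Invalid — notice requirement not satisfied.

Notice: 29 days given; 30 required. Not satisfied.
Quorum: 10% of 1,859 = 185.90, rounded up to 186; 357 present. Satisfied.
Vote: requires two-thirds of those present (357); 2/3 of 357 = 238, so 238 needed; 239 in favor. Satisfied.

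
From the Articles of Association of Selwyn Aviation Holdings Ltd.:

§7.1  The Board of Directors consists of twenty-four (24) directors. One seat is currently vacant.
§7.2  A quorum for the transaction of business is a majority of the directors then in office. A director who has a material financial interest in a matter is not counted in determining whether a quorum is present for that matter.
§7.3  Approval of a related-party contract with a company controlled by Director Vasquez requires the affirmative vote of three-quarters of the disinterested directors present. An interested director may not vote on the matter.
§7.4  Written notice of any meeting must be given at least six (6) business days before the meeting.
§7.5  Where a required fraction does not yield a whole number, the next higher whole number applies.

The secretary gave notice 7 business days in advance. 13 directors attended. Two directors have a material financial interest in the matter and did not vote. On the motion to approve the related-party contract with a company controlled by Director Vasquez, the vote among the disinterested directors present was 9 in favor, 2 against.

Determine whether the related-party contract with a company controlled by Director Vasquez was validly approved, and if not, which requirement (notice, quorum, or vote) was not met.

Notice: 7 business days given; 6 required (7 ≥ 6). Satisfied.
Quorum: 13 present, but the 2 interested directors do not count, leaving 11. Quorum is 12. Not satisfied.
Vote: the related-party contract with a company controlled by Director Vasquez requires three-fourths of the disinterested directors present (13 − 2 = 11). 3/4 of 11 = 8.25, rounded up to 9, so 9 affirmative votes are needed; 9 voted in favor. Satisfied. (Moot — without a quorum no business can be validly transacted.)

Invalid — quorum requirement not satisfied.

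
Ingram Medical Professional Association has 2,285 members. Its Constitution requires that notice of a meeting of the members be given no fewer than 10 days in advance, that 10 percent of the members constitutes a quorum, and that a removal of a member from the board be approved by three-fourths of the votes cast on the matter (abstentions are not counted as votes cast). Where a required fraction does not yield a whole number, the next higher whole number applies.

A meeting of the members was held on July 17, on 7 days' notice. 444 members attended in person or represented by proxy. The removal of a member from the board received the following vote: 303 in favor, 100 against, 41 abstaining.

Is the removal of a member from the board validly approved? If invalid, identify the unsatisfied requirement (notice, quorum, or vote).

Notice: 7 days given; 10 required. Not satisfied.
Quorum: 10% of 2,285 = 228.50, rounded up to 229; 444 present. Satisfied.
Vote: requires three-fourths of the votes cast (444 − 41 abstaining = 403); 3/4 of 403 = 302.25, rounded up to 303, so 303 needed; 303 in favor. Satisfied.

Invalid — notice requirement not satisfied.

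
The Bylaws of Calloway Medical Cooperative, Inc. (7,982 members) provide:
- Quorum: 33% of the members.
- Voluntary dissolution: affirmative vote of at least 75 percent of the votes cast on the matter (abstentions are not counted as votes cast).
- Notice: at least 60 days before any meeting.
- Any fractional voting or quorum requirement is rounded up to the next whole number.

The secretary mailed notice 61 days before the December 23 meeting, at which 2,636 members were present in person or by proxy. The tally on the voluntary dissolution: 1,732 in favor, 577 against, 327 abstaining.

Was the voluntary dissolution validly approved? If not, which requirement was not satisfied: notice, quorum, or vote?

Valid — all requirements satisfied.

Notice: 61 days given; 60 required. Satisfied.
Quorum: 33% of 7,982 = 2,634.06, rounded up to 2,635; 2,636 present. Satisfied.
Vote: requires three-fourths of the votes cast (2,636 − 327 abstaining = 2,309); 3/4 of 2309 = 1731.75, rounded up to 1732, so 1,732 needed; 1,732 in favor. Satisfied.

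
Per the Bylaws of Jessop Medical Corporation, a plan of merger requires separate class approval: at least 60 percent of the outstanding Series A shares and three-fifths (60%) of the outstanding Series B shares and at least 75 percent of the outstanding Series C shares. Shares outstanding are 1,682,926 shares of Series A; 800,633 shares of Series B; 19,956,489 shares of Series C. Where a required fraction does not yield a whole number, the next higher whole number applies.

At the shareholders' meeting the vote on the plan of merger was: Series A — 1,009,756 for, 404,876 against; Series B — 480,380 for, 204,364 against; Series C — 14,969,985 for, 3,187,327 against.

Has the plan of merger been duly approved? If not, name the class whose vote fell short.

Series A: 3/5 of 1682926 = 1009755.60, rounded up to 1009756; 1,009,756 required, 1,009,756 in favor — approved.
Series B: 3/5 of 800633 = 480379.80, rounded up to 480380; 480,380 required, 480,380 in favor — approved.
Series C: 3/4 of 19956489 = 14967366.75, rounded up to 14967367; 14,967,367 required, 14,969,985 in favor — approved.

Approved — every class gave the required vote.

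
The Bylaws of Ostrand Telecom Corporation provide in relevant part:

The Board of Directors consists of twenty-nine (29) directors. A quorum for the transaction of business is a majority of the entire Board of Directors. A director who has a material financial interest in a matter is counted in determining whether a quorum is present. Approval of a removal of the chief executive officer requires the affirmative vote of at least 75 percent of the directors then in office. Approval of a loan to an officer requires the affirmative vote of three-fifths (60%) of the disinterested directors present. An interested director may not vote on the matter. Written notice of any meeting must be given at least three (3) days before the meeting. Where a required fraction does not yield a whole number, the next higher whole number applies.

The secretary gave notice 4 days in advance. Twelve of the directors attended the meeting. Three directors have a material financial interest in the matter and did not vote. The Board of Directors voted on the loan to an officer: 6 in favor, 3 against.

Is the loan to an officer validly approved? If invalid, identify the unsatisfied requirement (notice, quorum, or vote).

Notice: 4 days given; 3 required (4 ≥ 3). Satisfied.
Quorum: 12 present (interested directors count toward quorum); quorum is 15. Not satisfied.
Vote: the loan to an officer requires three-fifths of the disinterested directors present (12 − 3 = 9). 3/5 of 9 = 5.40, rounded up to 6, so 6 affirmative votes are needed; 6 voted in favor. Satisfied. (Moot — without a quorum no business can be validly transacted.)

Invalid — quorum requirement not satisfied.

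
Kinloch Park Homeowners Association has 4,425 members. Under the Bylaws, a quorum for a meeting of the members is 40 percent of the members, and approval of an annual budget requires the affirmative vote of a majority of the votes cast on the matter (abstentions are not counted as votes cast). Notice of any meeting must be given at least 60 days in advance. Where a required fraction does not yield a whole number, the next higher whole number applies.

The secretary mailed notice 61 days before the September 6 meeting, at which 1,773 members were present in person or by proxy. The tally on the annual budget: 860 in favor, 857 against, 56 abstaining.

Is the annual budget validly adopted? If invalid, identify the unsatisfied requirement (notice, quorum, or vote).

Valid — all requirements satisfied.

Notice: 61 days given; 60 required. Satisfied.
Quorum: 40% of 4,425 = 1,770; 1,773 present. Satisfied.
Vote: requires a majority of the votes cast (1,773 − 56 abstaining = 1,717); a majority of 1717 is 859, so 859 needed; 860 in favor. Satisfied.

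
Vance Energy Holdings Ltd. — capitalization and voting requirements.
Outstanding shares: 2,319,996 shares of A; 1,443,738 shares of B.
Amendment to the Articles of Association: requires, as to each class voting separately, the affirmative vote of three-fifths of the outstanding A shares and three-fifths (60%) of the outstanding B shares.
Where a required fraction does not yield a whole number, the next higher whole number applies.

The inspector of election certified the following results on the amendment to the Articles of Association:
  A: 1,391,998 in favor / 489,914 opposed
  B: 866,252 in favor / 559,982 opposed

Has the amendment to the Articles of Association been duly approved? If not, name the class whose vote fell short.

A: 3/5 of 2319996 = 1391997.60, rounded up to 1391998; 1,391,998 required, 1,391,998 in favor — approved.
B: 3/5 of 1443738 = 866242.80, rounded up to 866243; 866,243 required, 866,252 in favor — approved.

Approved — every class gave the required vote.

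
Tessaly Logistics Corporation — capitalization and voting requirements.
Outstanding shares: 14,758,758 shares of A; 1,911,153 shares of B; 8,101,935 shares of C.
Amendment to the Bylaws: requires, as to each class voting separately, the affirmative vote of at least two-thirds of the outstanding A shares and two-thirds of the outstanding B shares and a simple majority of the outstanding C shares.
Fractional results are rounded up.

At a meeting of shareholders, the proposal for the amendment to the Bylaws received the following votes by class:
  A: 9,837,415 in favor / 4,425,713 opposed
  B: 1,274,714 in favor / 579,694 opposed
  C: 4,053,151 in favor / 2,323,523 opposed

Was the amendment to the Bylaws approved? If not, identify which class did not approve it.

Not approved — the A shares did not give the required vote.

A: 2/3 of 14758758 = 9839172; 9,839,172 required, 9,837,415 in favor — not approved.
B: 2/3 of 1911153 = 1274102; 1,274,102 required, 1,274,714 in favor — approved.
C: a majority of 8101935 is 4050968; 4,050,968 required, 4,053,151 in favor — approved.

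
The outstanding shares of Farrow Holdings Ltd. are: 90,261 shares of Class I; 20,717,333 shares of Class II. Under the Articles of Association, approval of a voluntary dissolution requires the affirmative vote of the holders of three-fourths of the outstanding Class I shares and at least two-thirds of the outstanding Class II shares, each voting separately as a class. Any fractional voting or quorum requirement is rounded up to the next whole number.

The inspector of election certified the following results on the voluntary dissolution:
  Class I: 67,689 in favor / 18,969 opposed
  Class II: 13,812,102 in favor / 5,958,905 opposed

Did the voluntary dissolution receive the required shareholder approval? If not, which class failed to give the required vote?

Not approved — the Class I shares did not give the required vote.

Class I: 3/4 of 90261 = 67695.75, rounded up to 67696; 67,696 required, 67,689 in favor — not approved.
Class II: 2/3 of 20717333 = 13811555.33, rounded up to 13811556; 13,811,556 required, 13,812,102 in favor — approved.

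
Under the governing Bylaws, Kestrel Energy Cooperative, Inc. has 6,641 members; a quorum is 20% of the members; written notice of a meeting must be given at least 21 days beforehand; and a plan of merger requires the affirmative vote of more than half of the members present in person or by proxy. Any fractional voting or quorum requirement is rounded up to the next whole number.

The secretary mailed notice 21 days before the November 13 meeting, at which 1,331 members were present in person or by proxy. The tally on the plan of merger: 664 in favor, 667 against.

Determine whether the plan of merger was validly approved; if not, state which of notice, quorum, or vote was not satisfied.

Invalid — vote requirement not satisfied.

Notice: 21 days given; 21 required. Satisfied.
Quorum: 20% of 6,641 = 1,328.20, rounded up to 1,329; 1,331 present. Satisfied.
Vote: requires a majority of those present (1,331); a majority of 1331 is 666, so 666 needed; 664 in favor. Not satisfied.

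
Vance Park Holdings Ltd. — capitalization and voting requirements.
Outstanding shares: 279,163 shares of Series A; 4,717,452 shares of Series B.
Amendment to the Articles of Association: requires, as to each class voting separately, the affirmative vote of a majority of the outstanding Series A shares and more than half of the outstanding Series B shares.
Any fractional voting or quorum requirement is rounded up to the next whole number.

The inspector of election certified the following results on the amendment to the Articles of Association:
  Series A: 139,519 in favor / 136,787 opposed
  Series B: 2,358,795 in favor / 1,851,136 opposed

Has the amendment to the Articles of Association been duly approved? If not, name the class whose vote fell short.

Series A: a majority of 279163 is 139582; 139,582 required, 139,519 in favor — not approved.
Series B: a majority of 4717452 is 2358727; 2,358,727 required, 2,358,795 in favor — approved.

Not approved — the Series A shares did not give the required vote.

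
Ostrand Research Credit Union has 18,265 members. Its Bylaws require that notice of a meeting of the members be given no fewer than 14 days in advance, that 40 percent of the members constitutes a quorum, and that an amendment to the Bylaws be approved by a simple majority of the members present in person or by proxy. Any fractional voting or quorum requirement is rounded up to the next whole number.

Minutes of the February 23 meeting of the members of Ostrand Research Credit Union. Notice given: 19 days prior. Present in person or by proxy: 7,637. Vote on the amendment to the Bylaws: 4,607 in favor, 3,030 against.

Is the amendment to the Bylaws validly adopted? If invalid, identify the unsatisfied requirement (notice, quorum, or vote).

Notice: 19 days given; 14 required. Satisfied.
Quorum: 40% of 18,265 = 7,306; 7,637 present. Satisfied.
Vote: requires a majority of those present (7,637); a majority of 7637 is 3819, so 3,819 needed; 4,607 in favor. Satisfied.

Valid — all requirements satisfied.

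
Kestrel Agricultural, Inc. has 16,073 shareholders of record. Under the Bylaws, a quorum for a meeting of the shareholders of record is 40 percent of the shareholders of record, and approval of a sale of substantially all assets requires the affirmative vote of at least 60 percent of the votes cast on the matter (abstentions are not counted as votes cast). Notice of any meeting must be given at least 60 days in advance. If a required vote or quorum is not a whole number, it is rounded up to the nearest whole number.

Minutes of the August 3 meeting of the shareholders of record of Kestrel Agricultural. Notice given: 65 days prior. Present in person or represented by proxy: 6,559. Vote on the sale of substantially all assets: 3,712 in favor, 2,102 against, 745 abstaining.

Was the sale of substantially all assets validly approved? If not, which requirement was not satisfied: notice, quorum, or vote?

Notice: 65 days given; 60 required. Satisfied.
Quorum: 40% of 16,073 = 6,429.20, rounded up to 6,430; 6,559 present. Satisfied.
Vote: requires three-fifths of the votes cast (6,559 − 745 abstaining = 5,814); 3/5 of 5814 = 3488.40, rounded up to 3489, so 3,489 needed; 3,712 in favor. Satisfied.

Valid — all requirements satisfied.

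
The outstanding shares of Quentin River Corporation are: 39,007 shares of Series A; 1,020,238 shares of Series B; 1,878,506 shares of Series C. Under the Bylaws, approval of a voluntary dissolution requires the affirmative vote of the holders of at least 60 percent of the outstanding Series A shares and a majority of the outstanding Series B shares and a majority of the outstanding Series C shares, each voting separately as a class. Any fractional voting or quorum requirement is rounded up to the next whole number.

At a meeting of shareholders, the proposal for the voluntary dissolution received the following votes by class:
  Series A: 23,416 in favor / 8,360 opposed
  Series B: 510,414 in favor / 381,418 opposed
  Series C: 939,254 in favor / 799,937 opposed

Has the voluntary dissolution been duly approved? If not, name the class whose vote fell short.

Series A: 3/5 of 39007 = 23404.20, rounded up to 23405; 23,405 required, 23,416 in favor — approved.
Series B: a majority of 1020238 is 510120; 510,120 required, 510,414 in favor — approved.
Series C: a majority of 1878506 is 939254; 939,254 required, 939,254 in favor — approved.

Approved — every class gave the required vote.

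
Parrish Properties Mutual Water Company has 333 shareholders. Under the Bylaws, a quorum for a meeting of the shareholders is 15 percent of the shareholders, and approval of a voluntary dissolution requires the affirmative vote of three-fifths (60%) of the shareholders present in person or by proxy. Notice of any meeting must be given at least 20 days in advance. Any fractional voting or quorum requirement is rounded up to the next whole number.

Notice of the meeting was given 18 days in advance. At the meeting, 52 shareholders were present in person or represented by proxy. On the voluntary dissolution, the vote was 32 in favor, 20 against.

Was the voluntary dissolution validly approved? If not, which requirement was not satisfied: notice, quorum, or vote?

Notice: 18 days given; 20 required. Not satisfied.
Quorum: 15% of 333 = 49.95, rounded up to 50; 52 present. Satisfied.
Vote: requires three-fifths of those present (52); 3/5 of 52 = 31.20, rounded up to 32, so 32 needed; 32 in favor. Satisfied.

Invalid — notice requirement not satisfied.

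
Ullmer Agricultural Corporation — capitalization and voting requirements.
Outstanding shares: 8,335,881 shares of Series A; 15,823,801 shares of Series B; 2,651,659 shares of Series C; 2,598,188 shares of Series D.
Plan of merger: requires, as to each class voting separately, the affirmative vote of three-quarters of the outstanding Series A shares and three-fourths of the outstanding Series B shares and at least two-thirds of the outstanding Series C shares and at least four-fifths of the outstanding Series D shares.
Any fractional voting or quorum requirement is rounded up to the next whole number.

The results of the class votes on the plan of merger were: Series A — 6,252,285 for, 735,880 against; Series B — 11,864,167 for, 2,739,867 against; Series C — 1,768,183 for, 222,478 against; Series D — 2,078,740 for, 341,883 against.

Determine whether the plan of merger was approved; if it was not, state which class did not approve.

Series A: 3/4 of 8335881 = 6251910.75, rounded up to 6251911; 6,251,911 required, 6,252,285 in favor — approved.
Series B: 3/4 of 15823801 = 11867850.75, rounded up to 11867851; 11,867,851 required, 11,864,167 in favor — not approved.
Series C: 2/3 of 2651659 = 1767772.67, rounded up to 1767773; 1,767,773 required, 1,768,183 in favor — approved.
Series D: 4/5 of 2598188 = 2078550.40, rounded up to 2078551; 2,078,551 required, 2,078,740 in favor — approved.

Not approved — the Series B shares did not give the required vote.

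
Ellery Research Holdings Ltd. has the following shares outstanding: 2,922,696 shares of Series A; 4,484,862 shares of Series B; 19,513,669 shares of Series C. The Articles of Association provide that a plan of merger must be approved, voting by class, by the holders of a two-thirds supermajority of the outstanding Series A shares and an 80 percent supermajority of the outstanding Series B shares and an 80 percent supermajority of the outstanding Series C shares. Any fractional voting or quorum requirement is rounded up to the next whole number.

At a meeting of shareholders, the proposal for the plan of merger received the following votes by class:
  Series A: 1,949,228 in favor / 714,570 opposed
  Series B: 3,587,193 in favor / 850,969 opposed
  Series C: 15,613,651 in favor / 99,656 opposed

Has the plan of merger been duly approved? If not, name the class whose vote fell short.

Not approved — the Series B shares did not give the required vote.

Series A: 2/3 of 2922696 = 1948464; 1,948,464 required, 1,949,228 in favor — approved.
Series B: 4/5 of 4484862 = 3587889.60, rounded up to 3587890; 3,587,890 required, 3,587,193 in favor — not approved.
Series C: 4/5 of 19513669 = 15610935.20, rounded up to 15610936; 15,610,936 required, 15,613,651 in favor — approved.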